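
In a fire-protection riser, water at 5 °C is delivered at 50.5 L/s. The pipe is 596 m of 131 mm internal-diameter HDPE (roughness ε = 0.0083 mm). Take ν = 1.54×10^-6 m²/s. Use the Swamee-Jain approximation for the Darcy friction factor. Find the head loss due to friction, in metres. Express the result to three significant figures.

V = 4Q/(πD²) = 4·0.0505/(π·0.131²) = 3.747 m/s
Re = VD/ν = 3.747·0.131/1.54×10^-6 = 3.19×10^5 → turbulent
ε/D = 0.0083/131 = 6.34×10^-5
Swamee-Jain: f = 0.01494
h_f = f(L/D)V²/(2g) = 0.01494·(596/0.131)·3.747²/(2·9.81) = 48.62 m

h_f ≈ 48.6 m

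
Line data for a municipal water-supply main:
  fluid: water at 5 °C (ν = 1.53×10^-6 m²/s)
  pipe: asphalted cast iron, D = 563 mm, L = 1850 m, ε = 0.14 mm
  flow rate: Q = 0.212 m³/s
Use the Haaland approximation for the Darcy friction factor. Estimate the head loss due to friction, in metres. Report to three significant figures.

V = 4Q/(πD²) = 4·0.212/(π·0.563²) = 0.8516 m/s
Re = VD/ν = 0.8516·0.563/1.53×10^-6 = 3.13×10^5 → turbulent
ε/D = 0.14/563 = 2.49×10^-4
Haaland: f = 0.01636
h_f = f(L/D)V²/(2g) = 0.01636·(1850/0.563)·0.8516²/(2·9.81) = 1.987 m

h_f ≈ 1.99 m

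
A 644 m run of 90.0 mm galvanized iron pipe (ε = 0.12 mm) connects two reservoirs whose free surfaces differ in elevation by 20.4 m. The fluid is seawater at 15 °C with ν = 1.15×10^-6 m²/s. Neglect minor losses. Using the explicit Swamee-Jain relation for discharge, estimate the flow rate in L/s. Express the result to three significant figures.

Q ≈ 9.95 L/s

Swamee-Jain (Type II): Q = -0.965·√(gD⁵h_f/L)·ln[ε/(3.7D) + √(3.17ν²L/(gD³h_f))]
√(gD⁵h_f/L) = √(9.81·0.0900⁵·20.4/644) = 0.001355
ε/(3.7D) = 3.60×10^-4; √(3.17ν²L/(gD³h_f)) = 1.36×10^-4
Q = -0.965·0.001355·ln(4.964×10^-4) = 0.009945 m³/s
Check: V = 1.56 m/s, Re = 1.22×10^5, f = 0.02308, h_f = 20.6 m ≈ 20.4 m ✓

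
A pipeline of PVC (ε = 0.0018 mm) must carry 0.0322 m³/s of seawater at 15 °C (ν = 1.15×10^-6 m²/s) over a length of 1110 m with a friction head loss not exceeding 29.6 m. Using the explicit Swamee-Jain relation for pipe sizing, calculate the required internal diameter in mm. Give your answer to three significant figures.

Swamee-Jain (Type III): D = 0.66·[ε^1.25·(LQ²/(gh_f))^4.75 + ν·Q^9.4·(L/(gh_f))^5.2]^0.04
LQ²/(gh_f) = 0.003963; L/(gh_f) = 3.823
Term 1 = ε^1.25·(…)^4.75 = 2.57×10^-19; Term 2 = ν·Q^9.4·(…)^5.2 = 1.16×10^-17
D = 0.66·(2.57×10^-19 + 1.16×10^-17)^0.04 = 0.1388 m = 139 mm
Check: V = 2.13 m/s, Re = 2.57×10^5, f = 0.01494, h_f = 27.6 m ≈ 29.6 m ✓

D ≈ 139 mm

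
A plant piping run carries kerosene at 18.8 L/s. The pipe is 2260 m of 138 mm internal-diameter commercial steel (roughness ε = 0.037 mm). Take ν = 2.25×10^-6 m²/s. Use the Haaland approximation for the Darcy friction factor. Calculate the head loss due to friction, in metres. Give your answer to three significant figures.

h_f ≈ 26.2 m

V = 4Q/(πD²) = 4·0.0188/(π·0.138²) = 1.257 m/s
Re = VD/ν = 1.257·0.138/2.25×10^-6 = 7.71×10^4 → turbulent
ε/D = 0.037/138 = 2.68×10^-4
Haaland: f = 0.01989
h_f = f(L/D)V²/(2g) = 0.01989·(2260/0.138)·1.257²/(2·9.81) = 26.22 m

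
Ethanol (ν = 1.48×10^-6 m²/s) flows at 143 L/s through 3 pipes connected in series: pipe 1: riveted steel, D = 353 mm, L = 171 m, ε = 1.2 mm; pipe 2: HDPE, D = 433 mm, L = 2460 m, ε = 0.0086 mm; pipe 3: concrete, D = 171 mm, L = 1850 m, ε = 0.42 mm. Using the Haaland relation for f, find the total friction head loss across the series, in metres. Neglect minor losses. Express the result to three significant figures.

Pipe 1: V = 1.461 m/s, Re = 3.49×10^5, ε/D = 0.00340, f = 0.02748, h_1 = f(L/D)V²/2g = 1.449 m
Pipe 2: V = 0.9711 m/s, Re = 2.84×10^5, ε/D = 1.99×10^-5, f = 0.01465, h_2 = f(L/D)V²/2g = 4.000 m
Pipe 3: V = 6.227 m/s, Re = 7.19×10^5, ε/D = 0.00246, f = 0.02500, h_3 = f(L/D)V²/2g = 534.5 m
Series → Q common, losses add: H = Σh = 539.9 m

H ≈ 540 m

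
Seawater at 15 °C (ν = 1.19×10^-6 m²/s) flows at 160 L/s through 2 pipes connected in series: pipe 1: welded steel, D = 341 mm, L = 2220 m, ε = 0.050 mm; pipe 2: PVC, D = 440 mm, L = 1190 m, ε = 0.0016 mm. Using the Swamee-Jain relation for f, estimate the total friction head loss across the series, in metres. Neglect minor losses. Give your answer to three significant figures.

Pipe 1: V = 1.752 m/s, Re = 5.02×10^5, ε/D = 1.47×10^-4, f = 0.01498, h_1 = f(L/D)V²/2g = 15.25 m
Pipe 2: V = 1.052 m/s, Re = 3.89×10^5, ε/D = 3.64×10^-6, f = 0.01375, h_2 = f(L/D)V²/2g = 2.099 m
Series → Q common, losses add: H = Σh = 17.35 m

H ≈ 17.4 m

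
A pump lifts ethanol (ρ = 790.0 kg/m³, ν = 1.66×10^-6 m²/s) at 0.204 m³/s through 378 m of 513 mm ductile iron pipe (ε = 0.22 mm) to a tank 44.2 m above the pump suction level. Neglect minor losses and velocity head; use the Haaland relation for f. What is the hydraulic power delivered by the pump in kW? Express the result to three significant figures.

V = 4Q/(πD²) = 0.9870 m/s; Re = 3.05×10^5; ε/D = 4.29×10^-4; f = 0.01763
h_f = f(L/D)V²/2g = 0.6449 m
Total head H = z + h_f = 44.2 + 0.6449 = 44.84 m
P_hyd = ρgQH = 790.0·9.81·0.204·44.84 = 70.90 kW

P_hyd ≈ 70.9 kW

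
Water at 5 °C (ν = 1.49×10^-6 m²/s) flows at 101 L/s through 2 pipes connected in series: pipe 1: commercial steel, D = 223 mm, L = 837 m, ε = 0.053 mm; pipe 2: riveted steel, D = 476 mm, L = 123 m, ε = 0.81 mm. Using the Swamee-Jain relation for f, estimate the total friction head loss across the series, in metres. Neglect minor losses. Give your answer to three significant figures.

Pipe 1: V = 2.586 m/s, Re = 3.87×10^5, ε/D = 2.38×10^-4, f = 0.01620, h_1 = f(L/D)V²/2g = 20.72 m
Pipe 2: V = 0.5676 m/s, Re = 1.81×10^5, ε/D = 0.00170, f = 0.02371, h_2 = f(L/D)V²/2g = 0.1006 m
Series → Q common, losses add: H = Σh = 20.82 m

H ≈ 20.8 m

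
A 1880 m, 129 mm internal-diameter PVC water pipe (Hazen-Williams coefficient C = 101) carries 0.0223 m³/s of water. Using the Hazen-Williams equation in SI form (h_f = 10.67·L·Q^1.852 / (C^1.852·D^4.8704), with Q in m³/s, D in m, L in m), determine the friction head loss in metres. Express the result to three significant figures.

h_f ≈ 73.0 m

h_f = 10.67·1880·0.0223^1.852 / (101^1.852·0.129^4.8704) = 72.97 m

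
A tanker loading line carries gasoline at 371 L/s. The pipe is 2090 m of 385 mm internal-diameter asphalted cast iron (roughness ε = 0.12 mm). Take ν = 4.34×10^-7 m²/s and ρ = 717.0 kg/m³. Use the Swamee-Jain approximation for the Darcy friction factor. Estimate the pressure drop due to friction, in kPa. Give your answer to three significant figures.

V = 4Q/(πD²) = 4·0.371/(π·0.385²) = 3.187 m/s
Re = VD/ν = 3.187·0.385/4.34×10^-7 = 2.83×10^6 → turbulent
ε/D = 0.12/385 = 3.12×10^-4
Swamee-Jain: f = 0.01539
h_f = f(L/D)V²/(2g) = 0.01539·(2090/0.385)·3.187²/(2·9.81) = 43.24 m
Δp = ρg·h_f = 717.0·9.81·43.24 = 304.2 kPa

Δp ≈ 304 kPa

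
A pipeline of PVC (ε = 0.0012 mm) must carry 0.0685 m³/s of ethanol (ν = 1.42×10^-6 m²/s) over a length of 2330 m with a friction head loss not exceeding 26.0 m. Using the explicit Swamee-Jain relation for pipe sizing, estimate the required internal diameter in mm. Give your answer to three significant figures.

Swamee-Jain (Type III): D = 0.66·[ε^1.25·(LQ²/(gh_f))^4.75 + ν·Q^9.4·(L/(gh_f))^5.2]^0.04
LQ²/(gh_f) = 0.04286; L/(gh_f) = 9.135
Term 1 = ε^1.25·(…)^4.75 = 1.26×10^-14; Term 2 = ν·Q^9.4·(…)^5.2 = 1.60×10^-12
D = 0.66·(1.26×10^-14 + 1.60×10^-12)^0.04 = 0.2228 m = 223 mm
Check: V = 1.76 m/s, Re = 2.76×10^5, f = 0.01466, h_f = 24.2 m ≈ 26.0 m ✓

D ≈ 223 mm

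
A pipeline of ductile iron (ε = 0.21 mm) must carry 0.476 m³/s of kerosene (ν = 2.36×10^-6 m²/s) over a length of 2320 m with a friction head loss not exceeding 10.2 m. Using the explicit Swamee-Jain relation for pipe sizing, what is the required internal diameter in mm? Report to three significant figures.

Swamee-Jain (Type III): D = 0.66·[ε^1.25·(LQ²/(gh_f))^4.75 + ν·Q^9.4·(L/(gh_f))^5.2]^0.04
LQ²/(gh_f) = 5.253; L/(gh_f) = 23.19
Term 1 = ε^1.25·(…)^4.75 = 0.0668; Term 2 = ν·Q^9.4·(…)^5.2 = 0.0276
D = 0.66·(0.0668 + 0.0276)^0.04 = 0.6006 m = 601 mm
Check: V = 1.68 m/s, Re = 4.28×10^5, f = 0.01693, h_f = 9.41 m ≈ 10.2 m ✓

D ≈ 601 mm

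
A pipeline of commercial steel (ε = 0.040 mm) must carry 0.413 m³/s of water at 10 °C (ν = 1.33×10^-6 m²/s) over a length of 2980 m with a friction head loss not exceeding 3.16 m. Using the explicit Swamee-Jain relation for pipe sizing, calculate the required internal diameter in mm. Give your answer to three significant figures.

Swamee-Jain (Type III): D = 0.66·[ε^1.25·(LQ²/(gh_f))^4.75 + ν·Q^9.4·(L/(gh_f))^5.2]^0.04
LQ²/(gh_f) = 16.40; L/(gh_f) = 96.13
Term 1 = ε^1.25·(…)^4.75 = 1.87; Term 2 = ν·Q^9.4·(…)^5.2 = 6.68
D = 0.66·(1.87 + 6.68)^0.04 = 0.7192 m = 719 mm
Check: V = 1.02 m/s, Re = 5.50×10^5, f = 0.01374, h_f = 3.00 m ≈ 3.16 m ✓

D ≈ 719 mm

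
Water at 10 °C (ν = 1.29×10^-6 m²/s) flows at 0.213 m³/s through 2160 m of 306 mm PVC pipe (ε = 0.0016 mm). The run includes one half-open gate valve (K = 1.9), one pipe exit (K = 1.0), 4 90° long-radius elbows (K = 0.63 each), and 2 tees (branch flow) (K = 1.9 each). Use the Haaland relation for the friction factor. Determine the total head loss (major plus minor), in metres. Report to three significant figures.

V = 4Q/(πD²) = 2.896 m/s; V²/2g = 0.4276 m
Re = 6.87×10^5, ε/D = 5.23×10^-6 → f = 0.01242 (Haaland)
Major: h_f = f(L/D)·V²/2g = 0.01242·7059·0.4276 = 37.49 m
Minor: ΣK = 9.22; h_m = ΣK·V²/2g = 3.942 m
Total H_L = 37.49 + 3.942 = 41.43 m

H_L ≈ 41.4 m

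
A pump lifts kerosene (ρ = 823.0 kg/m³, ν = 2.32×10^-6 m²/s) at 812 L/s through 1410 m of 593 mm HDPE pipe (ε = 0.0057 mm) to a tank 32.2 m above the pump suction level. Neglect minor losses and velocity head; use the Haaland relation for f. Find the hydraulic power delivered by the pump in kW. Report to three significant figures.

V = 4Q/(πD²) = 2.940 m/s; Re = 7.51×10^5; ε/D = 9.61×10^-6; f = 0.01231
h_f = f(L/D)V²/2g = 12.89 m
Total head H = z + h_f = 32.2 + 12.89 = 45.09 m
P_hyd = ρgQH = 823.0·9.81·0.812·45.09 = 295.6 kW

P_hyd ≈ 296 kW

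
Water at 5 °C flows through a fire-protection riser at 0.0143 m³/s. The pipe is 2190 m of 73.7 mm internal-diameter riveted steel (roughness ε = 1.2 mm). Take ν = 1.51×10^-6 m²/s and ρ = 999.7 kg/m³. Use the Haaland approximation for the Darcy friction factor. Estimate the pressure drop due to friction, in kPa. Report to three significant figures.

Δp ≈ 7570 kPa

V = 4Q/(πD²) = 4·0.0143/(π·0.0737²) = 3.352 m/s
Re = VD/ν = 3.352·0.0737/1.51×10^-6 = 1.64×10^5 → turbulent
ε/D = 1.2/73.7 = 0.0163
Haaland: f = 0.04537
h_f = f(L/D)V²/(2g) = 0.04537·(2190/0.0737)·3.352²/(2·9.81) = 772.1 m
Δp = ρg·h_f = 999.7·9.81·772.1 = 7572 kPa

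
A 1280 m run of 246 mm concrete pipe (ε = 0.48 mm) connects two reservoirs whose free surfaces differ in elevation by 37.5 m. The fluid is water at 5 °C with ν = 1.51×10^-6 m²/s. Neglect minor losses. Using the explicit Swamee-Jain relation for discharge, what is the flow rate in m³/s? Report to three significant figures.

Swamee-Jain (Type II): Q = -0.965·√(gD⁵h_f/L)·ln[ε/(3.7D) + √(3.17ν²L/(gD³h_f))]
√(gD⁵h_f/L) = √(9.81·0.246⁵·37.5/1280) = 0.01609
ε/(3.7D) = 5.27×10^-4; √(3.17ν²L/(gD³h_f)) = 4.11×10^-5
Q = -0.965·0.01609·ln(5.685×10^-4) = 0.1160 m³/s
Check: V = 2.44 m/s, Re = 3.98×10^5, f = 0.02386, h_f = 37.7 m ≈ 37.5 m ✓

Q ≈ 0.116 m³/s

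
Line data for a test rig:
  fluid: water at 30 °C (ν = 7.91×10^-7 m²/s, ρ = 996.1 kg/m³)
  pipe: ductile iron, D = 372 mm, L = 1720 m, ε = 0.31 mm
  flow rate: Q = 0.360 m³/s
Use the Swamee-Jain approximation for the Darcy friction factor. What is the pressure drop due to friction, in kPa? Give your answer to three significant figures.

V = 4Q/(πD²) = 4·0.360/(π·0.372²) = 3.312 m/s
Re = VD/ν = 3.312·0.372/7.91×10^-7 = 1.56×10^6 → turbulent
ε/D = 0.31/372 = 8.33×10^-4
Swamee-Jain: f = 0.01909
h_f = f(L/D)V²/(2g) = 0.01909·(1720/0.372)·3.312²/(2·9.81) = 49.36 m
Δp = ρg·h_f = 996.1·9.81·49.36 = 482.3 kPa

Δp ≈ 482 kPa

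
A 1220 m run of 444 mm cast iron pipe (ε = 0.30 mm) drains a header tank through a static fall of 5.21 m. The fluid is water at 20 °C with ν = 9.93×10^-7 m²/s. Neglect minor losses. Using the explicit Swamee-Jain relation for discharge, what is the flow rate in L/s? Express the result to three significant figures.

Swamee-Jain (Type II): Q = -0.965·√(gD⁵h_f/L)·ln[ε/(3.7D) + √(3.17ν²L/(gD³h_f))]
√(gD⁵h_f/L) = √(9.81·0.444⁵·5.21/1220) = 0.02689
ε/(3.7D) = 1.83×10^-4; √(3.17ν²L/(gD³h_f)) = 2.92×10^-5
Q = -0.965·0.02689·ln(2.118×10^-4) = 0.2195 m³/s
Check: V = 1.42 m/s, Re = 6.34×10^5, f = 0.01863, h_f = 5.24 m ≈ 5.21 m ✓

Q ≈ 219 L/s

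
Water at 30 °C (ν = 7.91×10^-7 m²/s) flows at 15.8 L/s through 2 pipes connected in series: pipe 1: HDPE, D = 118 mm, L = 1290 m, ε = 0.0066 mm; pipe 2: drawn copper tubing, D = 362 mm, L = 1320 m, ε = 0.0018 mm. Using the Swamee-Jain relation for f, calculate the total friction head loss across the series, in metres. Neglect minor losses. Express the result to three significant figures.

Pipe 1: V = 1.445 m/s, Re = 2.16×10^5, ε/D = 5.59×10^-5, f = 0.01583, h_1 = f(L/D)V²/2g = 18.41 m
Pipe 2: V = 0.1535 m/s, Re = 7.03×10^4, ε/D = 4.97×10^-6, f = 0.01928, h_2 = f(L/D)V²/2g = 0.08445 m
Series → Q common, losses add: H = Σh = 18.49 m

H ≈ 18.5 m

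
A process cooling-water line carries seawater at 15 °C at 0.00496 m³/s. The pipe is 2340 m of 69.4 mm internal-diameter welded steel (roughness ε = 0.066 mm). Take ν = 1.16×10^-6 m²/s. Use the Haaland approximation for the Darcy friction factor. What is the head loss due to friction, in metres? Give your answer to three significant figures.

h_f ≈ 66.0 m

V = 4Q/(πD²) = 4·0.00496/(π·0.0694²) = 1.311 m/s
Re = VD/ν = 1.311·0.0694/1.16×10^-6 = 7.84×10^4 → turbulent
ε/D = 0.066/69.4 = 9.51×10^-4
Haaland: f = 0.02233
h_f = f(L/D)V²/(2g) = 0.02233·(2340/0.0694)·1.311²/(2·9.81) = 65.97 m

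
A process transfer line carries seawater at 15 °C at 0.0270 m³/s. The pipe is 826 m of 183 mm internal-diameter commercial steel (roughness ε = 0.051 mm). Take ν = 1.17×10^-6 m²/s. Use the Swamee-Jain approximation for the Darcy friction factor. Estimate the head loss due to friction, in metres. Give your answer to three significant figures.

V = 4Q/(πD²) = 4·0.0270/(π·0.183²) = 1.027 m/s
Re = VD/ν = 1.027·0.183/1.17×10^-6 = 1.61×10^5 → turbulent
ε/D = 0.051/183 = 2.79×10^-4
Swamee-Jain: f = 0.01814
h_f = f(L/D)V²/(2g) = 0.01814·(826/0.183)·1.027²/(2·9.81) = 4.397 m

h_f ≈ 4.40 m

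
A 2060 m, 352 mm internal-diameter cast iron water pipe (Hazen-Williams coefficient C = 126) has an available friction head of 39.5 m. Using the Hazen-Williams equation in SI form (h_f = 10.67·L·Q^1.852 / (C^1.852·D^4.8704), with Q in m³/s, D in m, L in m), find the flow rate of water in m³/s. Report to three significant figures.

Rearranging: Q = [h_f·C^1.852·D^4.8704 / (10.67·L)]^(1/1.852)
Q = [39.5·126^1.852·0.352^4.8704 / (10.67·2060)]^0.540 = 0.2663 m³/s

Q ≈ 0.266 m³/s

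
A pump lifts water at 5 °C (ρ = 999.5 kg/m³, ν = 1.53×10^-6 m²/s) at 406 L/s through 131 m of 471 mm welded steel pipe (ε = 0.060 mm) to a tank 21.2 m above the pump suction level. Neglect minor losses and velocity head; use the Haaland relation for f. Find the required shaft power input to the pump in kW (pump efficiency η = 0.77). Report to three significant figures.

P_shaft ≈ 115 kW

V = 4Q/(πD²) = 2.330 m/s; Re = 7.17×10^5; ε/D = 1.27×10^-4; f = 0.01407
h_f = f(L/D)V²/2g = 1.083 m
Total head H = z + h_f = 21.2 + 1.083 = 22.28 m
P_hyd = ρgQH = 999.5·9.81·0.406·22.28 = 88.71 kW
P_shaft = P_hyd/η = 88.71/0.77 = 115.2 kW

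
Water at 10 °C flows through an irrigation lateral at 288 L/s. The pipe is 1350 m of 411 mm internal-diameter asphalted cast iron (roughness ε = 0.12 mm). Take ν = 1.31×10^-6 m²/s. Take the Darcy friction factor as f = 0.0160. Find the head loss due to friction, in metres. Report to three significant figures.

h_f ≈ 12.6 m

V = 4Q/(πD²) = 4·0.288/(π·0.411²) = 2.171 m/s
h_f = f(L/D)V²/(2g) = 0.01600·(1350/0.411)·2.171²/(2·9.81) = 12.62 m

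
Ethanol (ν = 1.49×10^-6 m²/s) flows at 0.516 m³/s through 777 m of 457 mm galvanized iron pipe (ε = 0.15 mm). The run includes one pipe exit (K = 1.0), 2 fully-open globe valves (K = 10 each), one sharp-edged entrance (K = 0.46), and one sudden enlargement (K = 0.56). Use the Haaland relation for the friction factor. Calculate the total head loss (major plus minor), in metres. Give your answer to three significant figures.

V = 4Q/(πD²) = 3.146 m/s; V²/2g = 0.5044 m
Re = 9.65×10^5, ε/D = 3.28×10^-4 → f = 0.01587 (Haaland)
Major: h_f = f(L/D)·V²/2g = 0.01587·1700·0.5044 = 13.61 m
Minor: ΣK = 22.0; h_m = ΣK·V²/2g = 11.11 m
Total H_L = 13.61 + 11.11 = 24.72 m

H_L ≈ 24.7 m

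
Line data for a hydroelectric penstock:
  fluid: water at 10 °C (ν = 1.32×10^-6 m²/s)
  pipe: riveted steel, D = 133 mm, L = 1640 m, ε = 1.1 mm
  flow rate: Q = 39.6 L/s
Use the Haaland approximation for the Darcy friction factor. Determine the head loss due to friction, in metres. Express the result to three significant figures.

V = 4Q/(πD²) = 4·0.0396/(π·0.133²) = 2.850 m/s
Re = VD/ν = 2.850·0.133/1.32×10^-6 = 2.87×10^5 → turbulent
ε/D = 1.1/133 = 0.00827
Haaland: f = 0.03587
h_f = f(L/D)V²/(2g) = 0.03587·(1640/0.133)·2.850²/(2·9.81) = 183.2 m

h_f ≈ 183 m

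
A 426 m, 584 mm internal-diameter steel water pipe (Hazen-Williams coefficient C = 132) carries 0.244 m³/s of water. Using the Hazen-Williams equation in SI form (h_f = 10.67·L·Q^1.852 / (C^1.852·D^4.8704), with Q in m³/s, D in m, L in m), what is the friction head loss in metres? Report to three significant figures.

h_f ≈ 0.541 m

h_f = 10.67·426·0.244^1.852 / (132^1.852·0.584^4.8704) = 0.5412 m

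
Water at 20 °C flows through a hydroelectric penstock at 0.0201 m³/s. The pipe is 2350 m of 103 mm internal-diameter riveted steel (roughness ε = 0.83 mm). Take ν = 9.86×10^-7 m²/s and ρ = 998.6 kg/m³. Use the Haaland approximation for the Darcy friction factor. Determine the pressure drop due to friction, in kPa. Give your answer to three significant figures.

V = 4Q/(πD²) = 4·0.0201/(π·0.103²) = 2.412 m/s
Re = VD/ν = 2.412·0.103/9.86×10^-7 = 2.52×10^5 → turbulent
ε/D = 0.83/103 = 0.00806
Haaland: f = 0.03561
h_f = f(L/D)V²/(2g) = 0.03561·(2350/0.103)·2.412²/(2·9.81) = 240.9 m
Δp = ρg·h_f = 998.6·9.81·240.9 = 2360 kPa

Δp ≈ 2360 kPa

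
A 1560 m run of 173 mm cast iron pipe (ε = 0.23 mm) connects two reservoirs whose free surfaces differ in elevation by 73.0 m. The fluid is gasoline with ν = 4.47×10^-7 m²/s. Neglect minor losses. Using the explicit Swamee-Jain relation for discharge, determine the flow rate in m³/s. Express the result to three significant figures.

Swamee-Jain (Type II): Q = -0.965·√(gD⁵h_f/L)·ln[ε/(3.7D) + √(3.17ν²L/(gD³h_f))]
√(gD⁵h_f/L) = √(9.81·0.173⁵·73.0/1560) = 0.008434
ε/(3.7D) = 3.59×10^-4; √(3.17ν²L/(gD³h_f)) = 1.63×10^-5
Q = -0.965·0.008434·ln(3.756×10^-4) = 0.06419 m³/s
Check: V = 2.73 m/s, Re = 1.06×10^6, f = 0.02139, h_f = 73.3 m ≈ 73.0 m ✓

Q ≈ 0.0642 m³/s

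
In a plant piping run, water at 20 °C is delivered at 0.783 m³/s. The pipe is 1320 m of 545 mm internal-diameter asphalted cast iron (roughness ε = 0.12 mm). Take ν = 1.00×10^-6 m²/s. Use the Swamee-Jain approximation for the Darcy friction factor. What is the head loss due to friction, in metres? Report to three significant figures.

h_f ≈ 20.3 m

V = 4Q/(πD²) = 4·0.783/(π·0.545²) = 3.356 m/s
Re = VD/ν = 3.356·0.545/1.00×10^-6 = 1.83×10^6 → turbulent
ε/D = 0.12/545 = 2.20×10^-4
Swamee-Jain: f = 0.01460
h_f = f(L/D)V²/(2g) = 0.01460·(1320/0.545)·3.356²/(2·9.81) = 20.30 m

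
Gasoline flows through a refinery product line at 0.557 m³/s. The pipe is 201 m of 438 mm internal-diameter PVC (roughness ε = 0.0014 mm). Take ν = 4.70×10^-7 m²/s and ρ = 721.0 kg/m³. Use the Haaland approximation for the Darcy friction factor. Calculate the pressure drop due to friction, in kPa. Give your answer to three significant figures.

Δp ≈ 21.8 kPa

V = 4Q/(πD²) = 4·0.557/(π·0.438²) = 3.697 m/s
Re = VD/ν = 3.697·0.438/4.70×10^-7 = 3.45×10^6 → turbulent
ε/D = 0.0014/438 = 3.20×10^-6
Haaland: f = 0.009635
h_f = f(L/D)V²/(2g) = 0.009635·(201/0.438)·3.697²/(2·9.81) = 3.080 m
Δp = ρg·h_f = 721.0·9.81·3.080 = 21.78 kPa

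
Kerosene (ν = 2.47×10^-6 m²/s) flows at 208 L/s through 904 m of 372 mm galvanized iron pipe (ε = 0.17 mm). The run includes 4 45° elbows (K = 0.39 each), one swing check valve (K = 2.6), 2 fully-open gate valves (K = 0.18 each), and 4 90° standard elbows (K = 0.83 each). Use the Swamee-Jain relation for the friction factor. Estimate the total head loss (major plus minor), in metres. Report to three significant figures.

H_L ≈ 9.69 m

V = 4Q/(πD²) = 1.914 m/s; V²/2g = 0.1867 m
Re = 2.88×10^5, ε/D = 4.57×10^-4 → f = 0.01813 (Swamee-Jain)
Major: h_f = f(L/D)·V²/2g = 0.01813·2430·0.1867 = 8.225 m
Minor: ΣK = 7.84; h_m = ΣK·V²/2g = 1.463 m
Total H_L = 8.225 + 1.463 = 9.688 m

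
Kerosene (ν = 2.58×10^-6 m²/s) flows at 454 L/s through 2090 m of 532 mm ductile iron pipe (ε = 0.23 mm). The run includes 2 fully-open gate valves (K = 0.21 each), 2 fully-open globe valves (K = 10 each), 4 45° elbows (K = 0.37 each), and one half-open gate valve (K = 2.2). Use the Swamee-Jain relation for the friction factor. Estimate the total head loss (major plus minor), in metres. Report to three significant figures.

H_L ≈ 19.8 m

V = 4Q/(πD²) = 2.042 m/s; V²/2g = 0.2126 m
Re = 4.21×10^5, ε/D = 4.32×10^-4 → f = 0.01751 (Swamee-Jain)
Major: h_f = f(L/D)·V²/2g = 0.01751·3929·0.2126 = 14.63 m
Minor: ΣK = 24.1; h_m = ΣK·V²/2g = 5.124 m
Total H_L = 14.63 + 5.124 = 19.75 m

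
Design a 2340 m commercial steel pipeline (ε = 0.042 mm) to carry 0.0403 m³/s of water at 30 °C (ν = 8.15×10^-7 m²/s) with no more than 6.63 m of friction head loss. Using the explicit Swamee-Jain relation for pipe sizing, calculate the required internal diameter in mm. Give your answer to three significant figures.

Swamee-Jain (Type III): D = 0.66·[ε^1.25·(LQ²/(gh_f))^4.75 + ν·Q^9.4·(L/(gh_f))^5.2]^0.04
LQ²/(gh_f) = 0.05843; L/(gh_f) = 35.98
Term 1 = ε^1.25·(…)^4.75 = 4.68×10^-12; Term 2 = ν·Q^9.4·(…)^5.2 = 7.81×10^-12
D = 0.66·(4.68×10^-12 + 7.81×10^-12)^0.04 = 0.2418 m = 242 mm
Check: V = 0.878 m/s, Re = 2.60×10^5, f = 0.01637, h_f = 6.22 m ≈ 6.63 m ✓

D ≈ 242 mm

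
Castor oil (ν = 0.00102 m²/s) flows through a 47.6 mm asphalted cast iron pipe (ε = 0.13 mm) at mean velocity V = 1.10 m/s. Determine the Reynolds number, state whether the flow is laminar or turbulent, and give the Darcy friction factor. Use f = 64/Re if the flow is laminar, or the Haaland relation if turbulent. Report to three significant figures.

Re ≈ 51.3; laminar; f = 64/Re ≈ 1.25

Re = VD/ν = 1.100·0.0476/0.00102 = 51.3
Re < 2300 → laminar → f = 64/Re = 1.247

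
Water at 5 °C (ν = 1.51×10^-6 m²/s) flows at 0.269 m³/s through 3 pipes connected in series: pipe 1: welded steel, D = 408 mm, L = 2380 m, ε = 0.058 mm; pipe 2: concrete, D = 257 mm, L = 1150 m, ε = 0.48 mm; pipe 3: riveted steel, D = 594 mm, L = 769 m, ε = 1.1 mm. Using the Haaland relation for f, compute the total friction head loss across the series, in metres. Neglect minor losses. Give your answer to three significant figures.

Pipe 1: V = 2.058 m/s, Re = 5.56×10^5, ε/D = 1.42×10^-4, f = 0.01457, h_1 = f(L/D)V²/2g = 18.34 m
Pipe 2: V = 5.186 m/s, Re = 8.83×10^5, ε/D = 0.00187, f = 0.02324, h_2 = f(L/D)V²/2g = 142.5 m
Pipe 3: V = 0.9707 m/s, Re = 3.82×10^5, ε/D = 0.00185, f = 0.02344, h_3 = f(L/D)V²/2g = 1.457 m
Series → Q common, losses add: H = Σh = 162.3 m

H ≈ 162 m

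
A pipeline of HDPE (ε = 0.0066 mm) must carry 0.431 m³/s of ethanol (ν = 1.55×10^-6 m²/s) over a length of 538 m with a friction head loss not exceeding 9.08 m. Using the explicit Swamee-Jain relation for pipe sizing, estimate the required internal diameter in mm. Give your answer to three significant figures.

Swamee-Jain (Type III): D = 0.66·[ε^1.25·(LQ²/(gh_f))^4.75 + ν·Q^9.4·(L/(gh_f))^5.2]^0.04
LQ²/(gh_f) = 1.122; L/(gh_f) = 6.040
Term 1 = ε^1.25·(…)^4.75 = 5.78×10^-7; Term 2 = ν·Q^9.4·(…)^5.2 = 6.54×10^-6
D = 0.66·(5.78×10^-7 + 6.54×10^-6)^0.04 = 0.4108 m = 411 mm
Check: V = 3.25 m/s, Re = 8.62×10^5, f = 0.01226, h_f = 8.65 m ≈ 9.08 m ✓

D ≈ 411 mm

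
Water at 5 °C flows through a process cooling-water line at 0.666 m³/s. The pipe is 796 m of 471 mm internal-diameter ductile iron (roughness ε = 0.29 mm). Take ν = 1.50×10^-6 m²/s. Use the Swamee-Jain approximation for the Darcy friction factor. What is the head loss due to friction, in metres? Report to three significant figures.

h_f ≈ 22.6 m

V = 4Q/(πD²) = 4·0.666/(π·0.471²) = 3.822 m/s
Re = VD/ν = 3.822·0.471/1.50×10^-6 = 1.20×10^6 → turbulent
ε/D = 0.29/471 = 6.16×10^-4
Swamee-Jain: f = 0.01796
h_f = f(L/D)V²/(2g) = 0.01796·(796/0.471)·3.822²/(2·9.81) = 22.60 m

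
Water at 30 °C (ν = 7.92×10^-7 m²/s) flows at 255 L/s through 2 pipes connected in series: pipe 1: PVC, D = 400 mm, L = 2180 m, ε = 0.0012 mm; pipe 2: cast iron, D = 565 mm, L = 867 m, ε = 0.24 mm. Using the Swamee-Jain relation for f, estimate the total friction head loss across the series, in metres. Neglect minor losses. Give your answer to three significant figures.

Pipe 1: V = 2.029 m/s, Re = 1.02×10^6, ε/D = 3.00×10^-6, f = 0.01164, h_1 = f(L/D)V²/2g = 13.31 m
Pipe 2: V = 1.017 m/s, Re = 7.26×10^5, ε/D = 4.25×10^-4, f = 0.01697, h_2 = f(L/D)V²/2g = 1.373 m
Series → Q common, losses add: H = Σh = 14.68 m

H ≈ 14.7 m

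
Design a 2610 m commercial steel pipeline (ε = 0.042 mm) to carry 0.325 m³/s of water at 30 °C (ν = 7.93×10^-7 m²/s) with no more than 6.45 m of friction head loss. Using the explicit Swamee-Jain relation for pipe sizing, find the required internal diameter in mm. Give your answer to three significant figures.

D ≈ 546 mm

Swamee-Jain (Type III): D = 0.66·[ε^1.25·(LQ²/(gh_f))^4.75 + ν·Q^9.4·(L/(gh_f))^5.2]^0.04
LQ²/(gh_f) = 4.357; L/(gh_f) = 41.25
Term 1 = ε^1.25·(…)^4.75 = 0.00367; Term 2 = ν·Q^9.4·(…)^5.2 = 0.00514
D = 0.66·(0.00367 + 0.00514)^0.04 = 0.5462 m = 546 mm
Check: V = 1.39 m/s, Re = 9.55×10^5, f = 0.01321, h_f = 6.19 m ≈ 6.45 m ✓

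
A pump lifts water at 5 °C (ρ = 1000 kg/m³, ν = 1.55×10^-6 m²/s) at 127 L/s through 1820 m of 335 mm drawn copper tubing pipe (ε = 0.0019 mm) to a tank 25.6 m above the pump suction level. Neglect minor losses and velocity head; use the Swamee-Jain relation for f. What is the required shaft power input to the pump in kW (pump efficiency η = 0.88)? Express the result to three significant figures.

V = 4Q/(πD²) = 1.441 m/s; Re = 3.11×10^5; ε/D = 5.67×10^-6; f = 0.01434
h_f = f(L/D)V²/2g = 8.245 m
Total head H = z + h_f = 25.6 + 8.245 = 33.85 m
P_hyd = ρgQH = 1000·9.81·0.127·33.85 = 42.17 kW
P_shaft = P_hyd/η = 42.17/0.88 = 47.92 kW

P_shaft ≈ 47.9 kW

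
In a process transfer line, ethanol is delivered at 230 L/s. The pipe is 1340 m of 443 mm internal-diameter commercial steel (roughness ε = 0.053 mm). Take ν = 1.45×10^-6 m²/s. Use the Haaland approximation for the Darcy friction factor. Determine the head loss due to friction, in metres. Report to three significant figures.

V = 4Q/(πD²) = 4·0.230/(π·0.443²) = 1.492 m/s
Re = VD/ν = 1.492·0.443/1.45×10^-6 = 4.56×10^5 → turbulent
ε/D = 0.053/443 = 1.20×10^-4
Haaland: f = 0.01463
h_f = f(L/D)V²/(2g) = 0.01463·(1340/0.443)·1.492²/(2·9.81) = 5.022 m

h_f ≈ 5.02 m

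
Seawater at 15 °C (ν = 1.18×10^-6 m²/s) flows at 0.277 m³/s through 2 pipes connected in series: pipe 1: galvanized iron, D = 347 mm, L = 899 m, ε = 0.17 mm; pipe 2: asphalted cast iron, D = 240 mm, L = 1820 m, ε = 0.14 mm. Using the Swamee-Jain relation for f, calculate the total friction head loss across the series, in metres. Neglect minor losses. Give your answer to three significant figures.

H ≈ 277 m

Pipe 1: V = 2.929 m/s, Re = 8.61×10^5, ε/D = 4.90×10^-4, f = 0.01731, h_1 = f(L/D)V²/2g = 19.62 m
Pipe 2: V = 6.123 m/s, Re = 1.25×10^6, ε/D = 5.83×10^-4, f = 0.01774, h_2 = f(L/D)V²/2g = 257.1 m
Series → Q common, losses add: H = Σh = 276.8 m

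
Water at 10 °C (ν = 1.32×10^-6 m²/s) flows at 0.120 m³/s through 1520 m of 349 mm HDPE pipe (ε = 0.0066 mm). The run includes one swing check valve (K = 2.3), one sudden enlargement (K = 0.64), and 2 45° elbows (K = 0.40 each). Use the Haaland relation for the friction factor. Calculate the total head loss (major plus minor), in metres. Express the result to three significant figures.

V = 4Q/(πD²) = 1.254 m/s; V²/2g = 0.08020 m
Re = 3.32×10^5, ε/D = 1.89×10^-5 → f = 0.01424 (Haaland)
Major: h_f = f(L/D)·V²/2g = 0.01424·4355·0.08020 = 4.976 m
Minor: ΣK = 3.74; h_m = ΣK·V²/2g = 0.3000 m
Total H_L = 4.976 + 0.3000 = 5.276 m

H_L ≈ 5.28 m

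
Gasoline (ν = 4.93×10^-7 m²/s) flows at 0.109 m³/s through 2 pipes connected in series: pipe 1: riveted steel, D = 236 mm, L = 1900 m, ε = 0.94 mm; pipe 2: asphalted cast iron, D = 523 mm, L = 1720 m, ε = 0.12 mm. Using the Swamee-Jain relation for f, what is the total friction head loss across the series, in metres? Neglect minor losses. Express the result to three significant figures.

Pipe 1: V = 2.492 m/s, Re = 1.19×10^6, ε/D = 0.00398, f = 0.02853, h_1 = f(L/D)V²/2g = 72.69 m
Pipe 2: V = 0.5074 m/s, Re = 5.38×10^5, ε/D = 2.29×10^-4, f = 0.01569, h_2 = f(L/D)V²/2g = 0.6770 m
Series → Q common, losses add: H = Σh = 73.37 m

H ≈ 73.4 m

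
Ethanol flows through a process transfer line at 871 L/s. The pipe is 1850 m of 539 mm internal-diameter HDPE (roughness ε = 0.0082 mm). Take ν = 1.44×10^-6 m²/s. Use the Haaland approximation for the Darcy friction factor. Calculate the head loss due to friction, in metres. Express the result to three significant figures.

h_f ≈ 28.8 m

V = 4Q/(πD²) = 4·0.871/(π·0.539²) = 3.817 m/s
Re = VD/ν = 3.817·0.539/1.44×10^-6 = 1.43×10^6 → turbulent
ε/D = 0.0082/539 = 1.52×10^-5
Haaland: f = 0.01128
h_f = f(L/D)V²/(2g) = 0.01128·(1850/0.539)·3.817²/(2·9.81) = 28.76 m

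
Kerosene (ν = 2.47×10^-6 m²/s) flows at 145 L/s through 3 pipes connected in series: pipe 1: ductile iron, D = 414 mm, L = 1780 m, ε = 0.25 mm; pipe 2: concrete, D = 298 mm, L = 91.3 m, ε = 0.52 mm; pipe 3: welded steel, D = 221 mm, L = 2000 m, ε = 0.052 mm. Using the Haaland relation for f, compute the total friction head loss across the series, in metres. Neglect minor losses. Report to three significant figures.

Pipe 1: V = 1.077 m/s, Re = 1.81×10^5, ε/D = 6.04×10^-4, f = 0.01932, h_1 = f(L/D)V²/2g = 4.913 m
Pipe 2: V = 2.079 m/s, Re = 2.51×10^5, ε/D = 0.00174, f = 0.02333, h_2 = f(L/D)V²/2g = 1.575 m
Pipe 3: V = 3.780 m/s, Re = 3.38×10^5, ε/D = 2.35×10^-4, f = 0.01614, h_3 = f(L/D)V²/2g = 106.4 m
Series → Q common, losses add: H = Σh = 112.9 m

H ≈ 113 m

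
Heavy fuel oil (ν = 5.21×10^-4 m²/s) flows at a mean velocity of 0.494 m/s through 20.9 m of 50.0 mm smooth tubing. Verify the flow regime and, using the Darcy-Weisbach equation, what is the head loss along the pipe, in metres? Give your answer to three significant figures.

Re = VD/ν = 0.494·0.05000/5.21×10^-4 = 47.4 → laminar (Re < 2300)
f = 64/Re = 1.350
h_f = f(L/D)V²/(2g) = 1.350·(20.9/0.05000)·0.494²/(2·9.81) = 7.019 m

h_f ≈ 7.02 m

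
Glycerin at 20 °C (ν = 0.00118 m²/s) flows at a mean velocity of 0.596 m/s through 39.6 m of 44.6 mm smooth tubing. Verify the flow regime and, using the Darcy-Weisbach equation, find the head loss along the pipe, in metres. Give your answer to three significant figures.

Re = VD/ν = 0.596·0.04460/0.00118 = 22.5 → laminar (Re < 2300)
f = 64/Re = 2.841
h_f = f(L/D)V²/(2g) = 2.841·(39.6/0.04460)·0.596²/(2·9.81) = 45.67 m

h_f ≈ 45.7 m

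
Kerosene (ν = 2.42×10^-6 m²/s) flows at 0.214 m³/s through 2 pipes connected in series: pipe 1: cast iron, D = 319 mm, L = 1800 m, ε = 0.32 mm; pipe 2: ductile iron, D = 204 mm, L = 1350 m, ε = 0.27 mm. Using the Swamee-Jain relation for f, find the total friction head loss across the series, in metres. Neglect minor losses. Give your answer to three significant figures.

Pipe 1: V = 2.678 m/s, Re = 3.53×10^5, ε/D = 0.00100, f = 0.02062, h_1 = f(L/D)V²/2g = 42.51 m
Pipe 2: V = 6.547 m/s, Re = 5.52×10^5, ε/D = 0.00132, f = 0.02161, h_2 = f(L/D)V²/2g = 312.4 m
Series → Q common, losses add: H = Σh = 354.9 m

H ≈ 355 m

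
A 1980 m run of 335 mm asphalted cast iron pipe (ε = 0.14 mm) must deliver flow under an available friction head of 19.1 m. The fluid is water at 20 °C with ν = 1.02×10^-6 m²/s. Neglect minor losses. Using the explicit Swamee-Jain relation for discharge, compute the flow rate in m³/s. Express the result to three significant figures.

Q ≈ 0.171 m³/s

Swamee-Jain (Type II): Q = -0.965·√(gD⁵h_f/L)·ln[ε/(3.7D) + √(3.17ν²L/(gD³h_f))]
√(gD⁵h_f/L) = √(9.81·0.335⁵·19.1/1980) = 0.01998
ε/(3.7D) = 1.13×10^-4; √(3.17ν²L/(gD³h_f)) = 3.04×10^-5
Q = -0.965·0.01998·ln(1.434×10^-4) = 0.1706 m³/s
Check: V = 1.94 m/s, Re = 6.36×10^5, f = 0.01703, h_f = 19.2 m ≈ 19.1 m ✓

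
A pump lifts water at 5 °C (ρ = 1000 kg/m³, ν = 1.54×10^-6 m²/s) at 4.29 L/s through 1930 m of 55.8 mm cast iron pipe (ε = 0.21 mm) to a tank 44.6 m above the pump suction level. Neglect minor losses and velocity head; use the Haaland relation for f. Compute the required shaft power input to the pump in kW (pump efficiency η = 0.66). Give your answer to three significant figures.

V = 4Q/(πD²) = 1.754 m/s; Re = 6.36×10^4; ε/D = 0.00376; f = 0.02953
h_f = f(L/D)V²/2g = 160.2 m
Total head H = z + h_f = 44.6 + 160.2 = 204.8 m
P_hyd = ρgQH = 1000·9.81·0.00429·204.8 = 8.620 kW
P_shaft = P_hyd/η = 8.620/0.66 = 13.06 kW

P_shaft ≈ 13.1 kW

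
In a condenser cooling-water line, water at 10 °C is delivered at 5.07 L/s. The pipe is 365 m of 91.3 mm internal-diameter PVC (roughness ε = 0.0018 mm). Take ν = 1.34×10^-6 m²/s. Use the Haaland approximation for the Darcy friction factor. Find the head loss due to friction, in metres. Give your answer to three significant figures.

h_f ≈ 2.51 m

V = 4Q/(πD²) = 4·0.00507/(π·0.0913²) = 0.7744 m/s
Re = VD/ν = 0.7744·0.0913/1.34×10^-6 = 5.28×10^4 → turbulent
ε/D = 0.0018/91.3 = 1.97×10^-5
Haaland: f = 0.02051
h_f = f(L/D)V²/(2g) = 0.02051·(365/0.0913)·0.7744²/(2·9.81) = 2.507 m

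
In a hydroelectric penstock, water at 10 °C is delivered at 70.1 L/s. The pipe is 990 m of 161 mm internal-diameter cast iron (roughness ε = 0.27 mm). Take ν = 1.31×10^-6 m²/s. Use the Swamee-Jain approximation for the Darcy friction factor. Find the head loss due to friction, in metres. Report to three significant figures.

h_f ≈ 85.4 m

V = 4Q/(πD²) = 4·0.0701/(π·0.161²) = 3.443 m/s
Re = VD/ν = 3.443·0.161/1.31×10^-6 = 4.23×10^5 → turbulent
ε/D = 0.27/161 = 0.00168
Swamee-Jain: f = 0.02298
h_f = f(L/D)V²/(2g) = 0.02298·(990/0.161)·3.443²/(2·9.81) = 85.38 m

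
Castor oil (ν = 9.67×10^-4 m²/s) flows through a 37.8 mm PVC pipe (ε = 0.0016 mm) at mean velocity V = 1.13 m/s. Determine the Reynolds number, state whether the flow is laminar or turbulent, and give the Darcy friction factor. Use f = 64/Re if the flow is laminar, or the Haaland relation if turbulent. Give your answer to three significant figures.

Re = VD/ν = 1.130·0.0378/9.67×10^-4 = 44.2
Re < 2300 → laminar → f = 64/Re = 1.449

Re ≈ 44.2; laminar; f = 64/Re ≈ 1.45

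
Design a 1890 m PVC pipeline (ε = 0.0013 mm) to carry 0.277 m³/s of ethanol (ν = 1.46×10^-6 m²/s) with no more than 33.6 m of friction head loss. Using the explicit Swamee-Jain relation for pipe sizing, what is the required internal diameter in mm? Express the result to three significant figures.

D ≈ 342 mm

Swamee-Jain (Type III): D = 0.66·[ε^1.25·(LQ²/(gh_f))^4.75 + ν·Q^9.4·(L/(gh_f))^5.2]^0.04
LQ²/(gh_f) = 0.4400; L/(gh_f) = 5.734
Term 1 = ε^1.25·(…)^4.75 = 8.88×10^-10; Term 2 = ν·Q^9.4·(…)^5.2 = 7.37×10^-8
D = 0.66·(8.88×10^-10 + 7.37×10^-8)^0.04 = 0.3423 m = 342 mm
Check: V = 3.01 m/s, Re = 7.06×10^5, f = 0.01240, h_f = 31.6 m ≈ 33.6 m ✓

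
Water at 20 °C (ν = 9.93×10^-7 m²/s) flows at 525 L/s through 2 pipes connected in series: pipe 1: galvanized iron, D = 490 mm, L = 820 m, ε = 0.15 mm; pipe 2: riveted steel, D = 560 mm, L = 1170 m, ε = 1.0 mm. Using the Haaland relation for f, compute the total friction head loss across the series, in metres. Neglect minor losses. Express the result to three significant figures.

H ≈ 21.3 m

Pipe 1: V = 2.784 m/s, Re = 1.37×10^6, ε/D = 3.06×10^-4, f = 0.01550, h_1 = f(L/D)V²/2g = 10.24 m
Pipe 2: V = 2.132 m/s, Re = 1.20×10^6, ε/D = 0.00179, f = 0.02292, h_2 = f(L/D)V²/2g = 11.09 m
Series → Q common, losses add: H = Σh = 21.34 m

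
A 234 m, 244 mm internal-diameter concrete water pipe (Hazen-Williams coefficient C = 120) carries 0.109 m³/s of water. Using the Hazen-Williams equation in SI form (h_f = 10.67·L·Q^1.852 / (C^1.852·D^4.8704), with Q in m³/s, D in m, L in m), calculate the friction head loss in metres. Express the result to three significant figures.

h_f ≈ 5.59 m

h_f = 10.67·234·0.109^1.852 / (120^1.852·0.244^4.8704) = 5.594 m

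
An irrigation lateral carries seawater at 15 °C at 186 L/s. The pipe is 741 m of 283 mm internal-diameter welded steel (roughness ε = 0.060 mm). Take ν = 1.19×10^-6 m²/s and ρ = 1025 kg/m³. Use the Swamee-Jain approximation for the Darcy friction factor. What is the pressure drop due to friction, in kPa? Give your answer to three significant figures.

V = 4Q/(πD²) = 4·0.186/(π·0.283²) = 2.957 m/s
Re = VD/ν = 2.957·0.283/1.19×10^-6 = 7.03×10^5 → turbulent
ε/D = 0.060/283 = 2.12×10^-4
Swamee-Jain: f = 0.01522
h_f = f(L/D)V²/(2g) = 0.01522·(741/0.283)·2.957²/(2·9.81) = 17.77 m
Δp = ρg·h_f = 1025·9.81·17.77 = 178.6 kPa

Δp ≈ 179 kPa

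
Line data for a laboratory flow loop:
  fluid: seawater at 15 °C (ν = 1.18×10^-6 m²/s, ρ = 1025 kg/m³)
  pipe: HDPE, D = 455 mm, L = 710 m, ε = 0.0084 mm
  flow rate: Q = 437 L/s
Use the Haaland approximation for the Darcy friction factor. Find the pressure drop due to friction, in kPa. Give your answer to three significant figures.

Δp ≈ 68.6 kPa

V = 4Q/(πD²) = 4·0.437/(π·0.455²) = 2.688 m/s
Re = VD/ν = 2.688·0.455/1.18×10^-6 = 1.04×10^6 → turbulent
ε/D = 0.0084/455 = 1.85×10^-5
Haaland: f = 0.01187
h_f = f(L/D)V²/(2g) = 0.01187·(710/0.455)·2.688²/(2·9.81) = 6.820 m
Δp = ρg·h_f = 1025·9.81·6.820 = 68.57 kPa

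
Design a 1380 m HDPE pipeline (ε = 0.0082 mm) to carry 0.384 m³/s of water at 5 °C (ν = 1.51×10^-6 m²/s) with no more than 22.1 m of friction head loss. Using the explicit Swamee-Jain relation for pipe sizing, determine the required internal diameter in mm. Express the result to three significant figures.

D ≈ 398 mm

Swamee-Jain (Type III): D = 0.66·[ε^1.25·(LQ²/(gh_f))^4.75 + ν·Q^9.4·(L/(gh_f))^5.2]^0.04
LQ²/(gh_f) = 0.9386; L/(gh_f) = 6.365
Term 1 = ε^1.25·(…)^4.75 = 3.25×10^-7; Term 2 = ν·Q^9.4·(…)^5.2 = 2.83×10^-6
D = 0.66·(3.25×10^-7 + 2.83×10^-6)^0.04 = 0.3976 m = 398 mm
Check: V = 3.09 m/s, Re = 8.14×10^5, f = 0.01245, h_f = 21.1 m ≈ 22.1 m ✓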